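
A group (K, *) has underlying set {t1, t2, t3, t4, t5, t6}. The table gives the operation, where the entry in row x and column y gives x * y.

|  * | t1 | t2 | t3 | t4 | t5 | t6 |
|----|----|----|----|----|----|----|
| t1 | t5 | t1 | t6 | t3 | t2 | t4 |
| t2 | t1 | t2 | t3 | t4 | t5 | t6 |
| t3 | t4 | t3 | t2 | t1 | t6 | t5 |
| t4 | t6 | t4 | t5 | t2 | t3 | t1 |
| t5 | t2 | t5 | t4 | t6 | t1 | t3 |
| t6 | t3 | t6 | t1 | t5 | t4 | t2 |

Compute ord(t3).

The identity element is t2 (its row matches the header).
t3^1 = t3
t3^2 = t3 * t3 = t2
The first power of t3 equal to the identity is t3^2, so ord(t3) = 2.

2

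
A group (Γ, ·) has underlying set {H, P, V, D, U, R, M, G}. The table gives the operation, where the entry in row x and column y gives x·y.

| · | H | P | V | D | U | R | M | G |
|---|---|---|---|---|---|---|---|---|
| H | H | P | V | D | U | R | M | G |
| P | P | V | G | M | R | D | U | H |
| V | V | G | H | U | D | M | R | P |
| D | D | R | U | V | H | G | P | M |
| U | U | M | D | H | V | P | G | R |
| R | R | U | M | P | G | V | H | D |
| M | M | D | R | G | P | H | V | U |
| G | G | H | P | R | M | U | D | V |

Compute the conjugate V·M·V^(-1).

M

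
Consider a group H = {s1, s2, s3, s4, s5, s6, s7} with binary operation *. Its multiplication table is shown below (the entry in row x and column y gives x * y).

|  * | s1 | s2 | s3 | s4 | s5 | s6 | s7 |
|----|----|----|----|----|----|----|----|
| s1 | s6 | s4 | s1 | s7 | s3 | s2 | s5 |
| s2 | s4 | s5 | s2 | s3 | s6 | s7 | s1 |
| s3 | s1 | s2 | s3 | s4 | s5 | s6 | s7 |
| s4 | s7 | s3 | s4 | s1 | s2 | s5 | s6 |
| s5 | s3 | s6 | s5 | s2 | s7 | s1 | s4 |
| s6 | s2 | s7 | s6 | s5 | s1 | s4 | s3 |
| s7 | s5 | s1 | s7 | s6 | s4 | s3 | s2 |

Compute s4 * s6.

s5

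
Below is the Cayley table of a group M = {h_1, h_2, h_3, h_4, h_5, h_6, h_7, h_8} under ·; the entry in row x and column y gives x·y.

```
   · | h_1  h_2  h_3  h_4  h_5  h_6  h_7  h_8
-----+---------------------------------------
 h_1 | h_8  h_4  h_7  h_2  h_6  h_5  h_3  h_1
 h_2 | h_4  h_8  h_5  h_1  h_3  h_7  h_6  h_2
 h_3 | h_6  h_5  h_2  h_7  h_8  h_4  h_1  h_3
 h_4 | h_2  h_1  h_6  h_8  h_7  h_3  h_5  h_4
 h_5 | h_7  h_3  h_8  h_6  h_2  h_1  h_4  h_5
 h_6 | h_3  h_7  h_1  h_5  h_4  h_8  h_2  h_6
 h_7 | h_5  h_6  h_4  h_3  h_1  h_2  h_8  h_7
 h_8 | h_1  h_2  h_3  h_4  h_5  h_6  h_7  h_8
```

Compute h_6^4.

h_6^1 = h_6
h_6^2 = h_6·h_6 = h_8
h_6^3 = h_8·h_6 = h_6
h_6^4 = h_6·h_6 = h_8
(Structurally, M here is isomorphic to the dihedral group D_4.)

h_8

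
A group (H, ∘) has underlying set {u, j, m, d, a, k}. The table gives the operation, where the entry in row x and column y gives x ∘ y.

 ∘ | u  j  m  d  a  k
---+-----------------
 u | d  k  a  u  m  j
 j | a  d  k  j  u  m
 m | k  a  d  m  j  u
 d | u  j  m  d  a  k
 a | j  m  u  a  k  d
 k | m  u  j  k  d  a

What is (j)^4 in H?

d

j^1 = j
j^2 = j ∘ j = d
j^3 = d ∘ j = j
j^4 = j ∘ j = d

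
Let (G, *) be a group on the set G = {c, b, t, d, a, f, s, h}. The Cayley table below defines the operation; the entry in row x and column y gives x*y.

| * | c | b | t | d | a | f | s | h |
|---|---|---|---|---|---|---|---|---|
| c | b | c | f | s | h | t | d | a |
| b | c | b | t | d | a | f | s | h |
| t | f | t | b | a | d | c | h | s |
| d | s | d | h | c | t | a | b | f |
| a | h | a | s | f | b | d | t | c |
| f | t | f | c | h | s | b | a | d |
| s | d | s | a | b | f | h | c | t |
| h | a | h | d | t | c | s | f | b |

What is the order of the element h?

The identity element is b (its row matches the header).
h^1 = h
h^2 = h*h = b
The first power of h equal to the identity is h^2, so ord(h) = 2.
(Structurally, G here is isomorphic to the dihedral group D_4.)

2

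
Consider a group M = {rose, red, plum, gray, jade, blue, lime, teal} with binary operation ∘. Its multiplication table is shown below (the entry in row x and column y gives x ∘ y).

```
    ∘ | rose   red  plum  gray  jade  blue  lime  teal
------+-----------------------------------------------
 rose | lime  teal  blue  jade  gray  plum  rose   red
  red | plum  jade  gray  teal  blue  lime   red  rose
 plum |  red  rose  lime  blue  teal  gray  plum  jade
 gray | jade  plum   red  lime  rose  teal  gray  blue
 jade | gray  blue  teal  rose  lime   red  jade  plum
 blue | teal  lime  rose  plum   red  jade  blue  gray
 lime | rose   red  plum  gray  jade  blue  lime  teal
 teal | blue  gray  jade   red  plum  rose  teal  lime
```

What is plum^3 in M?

plum^1 = plum
plum^2 = plum ∘ plum = lime
plum^3 = lime ∘ plum = plum

plum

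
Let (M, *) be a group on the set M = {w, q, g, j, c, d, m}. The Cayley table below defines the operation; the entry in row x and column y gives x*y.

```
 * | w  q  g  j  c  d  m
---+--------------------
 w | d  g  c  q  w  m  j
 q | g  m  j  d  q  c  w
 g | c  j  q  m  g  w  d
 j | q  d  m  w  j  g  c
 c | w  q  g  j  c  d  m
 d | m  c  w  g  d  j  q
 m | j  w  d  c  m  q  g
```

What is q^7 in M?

c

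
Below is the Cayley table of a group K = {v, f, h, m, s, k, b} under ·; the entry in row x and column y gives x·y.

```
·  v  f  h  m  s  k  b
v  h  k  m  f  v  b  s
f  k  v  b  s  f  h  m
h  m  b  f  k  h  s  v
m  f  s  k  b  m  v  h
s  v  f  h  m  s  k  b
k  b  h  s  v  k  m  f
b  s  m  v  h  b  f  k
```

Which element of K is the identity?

The identity e satisfies e·x = x for all x, so its row in the table reproduces the column headers.
Row s reads: v, f, h, m, s, k, b — exactly the header order. So s is the identity.

s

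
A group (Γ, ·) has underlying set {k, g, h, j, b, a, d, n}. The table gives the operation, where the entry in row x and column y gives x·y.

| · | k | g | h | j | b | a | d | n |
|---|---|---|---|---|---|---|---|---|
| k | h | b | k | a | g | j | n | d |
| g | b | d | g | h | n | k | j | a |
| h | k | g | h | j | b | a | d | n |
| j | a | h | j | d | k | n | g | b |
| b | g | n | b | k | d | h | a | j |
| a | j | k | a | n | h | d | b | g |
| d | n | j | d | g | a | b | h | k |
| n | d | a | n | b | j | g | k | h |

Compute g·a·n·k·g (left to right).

a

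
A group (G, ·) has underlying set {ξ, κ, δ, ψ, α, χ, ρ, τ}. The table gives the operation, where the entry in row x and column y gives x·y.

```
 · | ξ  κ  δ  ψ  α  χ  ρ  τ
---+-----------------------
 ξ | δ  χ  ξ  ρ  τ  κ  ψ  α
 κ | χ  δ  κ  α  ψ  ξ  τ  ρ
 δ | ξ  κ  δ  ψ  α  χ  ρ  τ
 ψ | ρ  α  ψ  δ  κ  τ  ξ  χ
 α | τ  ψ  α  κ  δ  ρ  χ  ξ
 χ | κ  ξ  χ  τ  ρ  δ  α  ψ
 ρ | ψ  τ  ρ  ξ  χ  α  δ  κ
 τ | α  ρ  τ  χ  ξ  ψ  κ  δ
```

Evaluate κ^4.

κ^1 = κ
κ^2 = κ·κ = δ
κ^3 = δ·κ = κ
κ^4 = κ·κ = δ

δ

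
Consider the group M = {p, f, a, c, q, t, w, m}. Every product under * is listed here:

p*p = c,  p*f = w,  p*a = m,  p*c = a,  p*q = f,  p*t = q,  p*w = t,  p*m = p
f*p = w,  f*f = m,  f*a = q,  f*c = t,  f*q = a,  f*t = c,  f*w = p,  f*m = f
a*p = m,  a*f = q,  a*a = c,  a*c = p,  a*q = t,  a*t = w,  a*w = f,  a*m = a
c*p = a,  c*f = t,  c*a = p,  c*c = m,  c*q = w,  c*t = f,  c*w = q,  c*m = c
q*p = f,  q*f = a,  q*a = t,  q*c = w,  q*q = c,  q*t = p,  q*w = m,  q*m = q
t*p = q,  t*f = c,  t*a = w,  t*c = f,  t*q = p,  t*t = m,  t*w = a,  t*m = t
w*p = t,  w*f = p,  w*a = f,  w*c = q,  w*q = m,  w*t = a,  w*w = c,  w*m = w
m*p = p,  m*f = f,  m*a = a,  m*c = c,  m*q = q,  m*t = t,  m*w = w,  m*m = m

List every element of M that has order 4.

{a, p, q, w}

Identity is m. Compute the order of each non-identity element by repeated multiplication:
  p: p → c → a → m  (order 4)
  f: f → m  (order 2)
  a: a → c → p → m  (order 4)
  c: c → m  (order 2)
  q: q → c → w → m  (order 4)
  t: t → m  (order 2)
  w: w → c → q → m  (order 4)
Elements of order 4: {a, p, q, w}.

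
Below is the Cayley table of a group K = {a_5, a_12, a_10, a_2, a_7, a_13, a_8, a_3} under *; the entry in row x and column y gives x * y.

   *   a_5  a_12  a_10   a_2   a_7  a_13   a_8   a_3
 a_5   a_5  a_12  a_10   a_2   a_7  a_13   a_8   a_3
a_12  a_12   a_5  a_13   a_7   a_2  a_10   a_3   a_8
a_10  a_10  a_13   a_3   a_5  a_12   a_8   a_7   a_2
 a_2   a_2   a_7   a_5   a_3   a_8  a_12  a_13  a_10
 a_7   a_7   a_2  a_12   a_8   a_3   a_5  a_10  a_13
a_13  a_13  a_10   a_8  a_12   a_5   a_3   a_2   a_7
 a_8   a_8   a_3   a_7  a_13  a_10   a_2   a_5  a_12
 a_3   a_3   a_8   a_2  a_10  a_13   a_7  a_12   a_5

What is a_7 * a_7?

Read row a_7, column a_7: a_7 * a_7 = a_3.

a_3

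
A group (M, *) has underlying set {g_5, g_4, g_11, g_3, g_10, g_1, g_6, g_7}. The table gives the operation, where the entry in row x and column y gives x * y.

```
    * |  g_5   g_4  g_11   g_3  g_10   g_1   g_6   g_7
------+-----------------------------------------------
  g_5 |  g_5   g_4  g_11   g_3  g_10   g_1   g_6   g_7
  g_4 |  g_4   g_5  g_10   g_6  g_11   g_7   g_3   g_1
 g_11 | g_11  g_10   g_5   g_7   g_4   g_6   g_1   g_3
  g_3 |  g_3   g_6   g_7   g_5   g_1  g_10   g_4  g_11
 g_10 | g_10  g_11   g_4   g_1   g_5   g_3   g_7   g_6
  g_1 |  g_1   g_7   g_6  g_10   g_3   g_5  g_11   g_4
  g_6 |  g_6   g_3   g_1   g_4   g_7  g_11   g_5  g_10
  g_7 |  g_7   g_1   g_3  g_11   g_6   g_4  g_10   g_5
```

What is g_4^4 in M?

g_4^1 = g_4
g_4^2 = g_4 * g_4 = g_5
g_4^3 = g_5 * g_4 = g_4
g_4^4 = g_4 * g_4 = g_5

g_5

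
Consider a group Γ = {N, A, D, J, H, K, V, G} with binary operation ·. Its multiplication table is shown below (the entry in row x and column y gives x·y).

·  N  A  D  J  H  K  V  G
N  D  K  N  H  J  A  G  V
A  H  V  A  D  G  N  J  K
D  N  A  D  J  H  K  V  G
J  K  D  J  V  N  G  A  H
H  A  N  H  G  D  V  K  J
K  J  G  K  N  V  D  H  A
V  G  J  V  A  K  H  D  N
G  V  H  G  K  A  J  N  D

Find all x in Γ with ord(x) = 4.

{A, J}

Identity is D. Compute the order of each non-identity element by repeated multiplication:
  N: N → D  (order 2)
  A: A → V → J → D  (order 4)
  J: J → V → A → D  (order 4)
  H: H → D  (order 2)
  K: K → D  (order 2)
  V: V → D  (order 2)
  G: G → D  (order 2)
Elements of order 4: {A, J}.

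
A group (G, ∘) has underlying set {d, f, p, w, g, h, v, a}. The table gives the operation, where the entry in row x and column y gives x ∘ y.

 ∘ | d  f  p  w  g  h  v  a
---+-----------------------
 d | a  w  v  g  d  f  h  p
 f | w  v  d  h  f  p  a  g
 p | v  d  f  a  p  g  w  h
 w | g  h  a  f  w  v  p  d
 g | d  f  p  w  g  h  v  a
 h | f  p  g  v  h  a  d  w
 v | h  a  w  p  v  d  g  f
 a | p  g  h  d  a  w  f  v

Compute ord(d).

8

The identity element is g (its row matches the header).
d^1 = d
d^2 = d ∘ d = a
d^3 = a ∘ d = p
d^4 = p ∘ d = v
d^5 = v ∘ d = h
d^6 = h ∘ d = f
d^7 = f ∘ d = w
d^8 = w ∘ d = g
The first power of d equal to the identity is d^8, so ord(d) = 8.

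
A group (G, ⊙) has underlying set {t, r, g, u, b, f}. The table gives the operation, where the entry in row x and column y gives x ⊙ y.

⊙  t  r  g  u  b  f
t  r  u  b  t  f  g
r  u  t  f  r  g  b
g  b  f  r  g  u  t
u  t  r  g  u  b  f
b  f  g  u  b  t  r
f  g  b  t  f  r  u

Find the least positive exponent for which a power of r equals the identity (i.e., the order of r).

3

The identity element is u (its row matches the header).
r^1 = r
r^2 = r ⊙ r = t
r^3 = t ⊙ r = u
The first power of r equal to the identity is r^3, so ord(r) = 3.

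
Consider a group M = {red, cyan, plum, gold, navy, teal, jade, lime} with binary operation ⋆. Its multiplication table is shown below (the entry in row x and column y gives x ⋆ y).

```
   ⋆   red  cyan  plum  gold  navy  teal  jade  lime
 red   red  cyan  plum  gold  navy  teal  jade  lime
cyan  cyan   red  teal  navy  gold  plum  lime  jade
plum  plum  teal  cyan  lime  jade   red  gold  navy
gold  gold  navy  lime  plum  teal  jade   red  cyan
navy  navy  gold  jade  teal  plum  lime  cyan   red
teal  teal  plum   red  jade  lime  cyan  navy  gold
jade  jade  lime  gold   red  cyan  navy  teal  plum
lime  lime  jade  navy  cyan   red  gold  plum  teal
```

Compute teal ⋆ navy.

Read row teal, column navy: teal ⋆ navy = lime.
(Structurally, M here is isomorphic to the cyclic group Z_8.)

lime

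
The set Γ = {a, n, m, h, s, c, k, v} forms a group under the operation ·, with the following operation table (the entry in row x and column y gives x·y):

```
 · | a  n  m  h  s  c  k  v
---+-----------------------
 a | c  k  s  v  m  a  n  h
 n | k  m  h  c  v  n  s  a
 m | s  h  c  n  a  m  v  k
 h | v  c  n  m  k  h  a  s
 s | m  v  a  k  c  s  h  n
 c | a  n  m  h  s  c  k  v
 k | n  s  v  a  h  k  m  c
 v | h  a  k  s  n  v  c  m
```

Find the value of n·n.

Read row n, column n: n·n = m.

m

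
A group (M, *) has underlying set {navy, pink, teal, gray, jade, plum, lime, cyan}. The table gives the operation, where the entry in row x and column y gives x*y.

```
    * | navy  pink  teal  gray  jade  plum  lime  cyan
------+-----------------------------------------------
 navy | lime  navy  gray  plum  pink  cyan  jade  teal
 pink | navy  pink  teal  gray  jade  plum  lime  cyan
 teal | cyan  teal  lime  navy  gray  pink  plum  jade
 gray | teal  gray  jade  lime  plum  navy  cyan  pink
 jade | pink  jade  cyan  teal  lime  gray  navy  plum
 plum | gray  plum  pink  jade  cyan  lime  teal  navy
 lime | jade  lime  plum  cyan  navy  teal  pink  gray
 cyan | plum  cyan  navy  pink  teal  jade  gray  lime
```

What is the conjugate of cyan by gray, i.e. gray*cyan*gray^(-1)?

The identity is pink. In row gray, the entry pink sits in column cyan, so gray^(-1) = cyan.
gray*cyan = pink
pink*cyan = cyan

cyan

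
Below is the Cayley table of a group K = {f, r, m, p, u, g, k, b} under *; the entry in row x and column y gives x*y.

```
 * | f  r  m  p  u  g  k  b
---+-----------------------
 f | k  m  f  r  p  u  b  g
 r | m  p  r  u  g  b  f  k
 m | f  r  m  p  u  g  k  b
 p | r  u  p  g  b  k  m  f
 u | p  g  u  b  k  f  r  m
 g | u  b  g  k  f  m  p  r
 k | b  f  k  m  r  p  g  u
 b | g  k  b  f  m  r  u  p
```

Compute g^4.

m

g^1 = g
g^2 = g*g = m
g^3 = m*g = g
g^4 = g*g = m
(Structurally, K here is isomorphic to the cyclic group Z_8.)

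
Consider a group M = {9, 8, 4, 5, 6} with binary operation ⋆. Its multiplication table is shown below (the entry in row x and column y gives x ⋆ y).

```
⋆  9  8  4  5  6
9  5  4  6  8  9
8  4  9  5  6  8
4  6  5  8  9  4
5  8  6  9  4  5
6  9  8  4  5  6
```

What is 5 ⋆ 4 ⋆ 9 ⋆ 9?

8

5 ⋆ 4 = 9
9 ⋆ 9 = 5
5 ⋆ 9 = 8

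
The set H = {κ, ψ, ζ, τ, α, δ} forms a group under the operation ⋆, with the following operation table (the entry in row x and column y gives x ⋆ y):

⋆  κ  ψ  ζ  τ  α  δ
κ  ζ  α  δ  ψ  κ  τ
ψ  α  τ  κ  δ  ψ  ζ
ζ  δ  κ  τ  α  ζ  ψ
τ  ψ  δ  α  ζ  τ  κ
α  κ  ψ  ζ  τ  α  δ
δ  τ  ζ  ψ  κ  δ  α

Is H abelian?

Yes

Check whether the table is symmetric across its main diagonal.
Every entry (row x, col y) equals the entry (row y, col x), so H is abelian.
(In fact H ≅ the cyclic group Z_6.)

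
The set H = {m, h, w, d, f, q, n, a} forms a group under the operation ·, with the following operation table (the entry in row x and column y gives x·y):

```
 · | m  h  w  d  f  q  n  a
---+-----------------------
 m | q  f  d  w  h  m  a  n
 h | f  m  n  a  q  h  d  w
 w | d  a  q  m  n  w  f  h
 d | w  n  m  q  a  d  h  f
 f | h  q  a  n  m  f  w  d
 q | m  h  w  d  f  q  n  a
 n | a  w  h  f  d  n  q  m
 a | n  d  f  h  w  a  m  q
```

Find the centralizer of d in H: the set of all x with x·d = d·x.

{d, m, q, w}

Compare row d with column d entry by entry.
w·d = m = d·w, so w commutes with d.
a·d = h but d·a = f, so a does not.
Collecting the elements that commute with d: C(d) = {d, m, q, w}.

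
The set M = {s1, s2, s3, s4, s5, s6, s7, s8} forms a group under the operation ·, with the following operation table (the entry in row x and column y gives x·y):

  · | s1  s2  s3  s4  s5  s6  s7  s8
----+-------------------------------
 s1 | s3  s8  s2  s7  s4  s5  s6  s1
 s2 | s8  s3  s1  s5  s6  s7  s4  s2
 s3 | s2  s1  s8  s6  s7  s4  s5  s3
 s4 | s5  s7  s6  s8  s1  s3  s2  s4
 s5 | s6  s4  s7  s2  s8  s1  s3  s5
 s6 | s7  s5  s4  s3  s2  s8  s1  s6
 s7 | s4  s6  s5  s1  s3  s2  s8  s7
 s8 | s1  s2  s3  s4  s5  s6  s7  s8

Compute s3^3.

s3

s3^1 = s3
s3^2 = s3·s3 = s8
s3^3 = s8·s3 = s3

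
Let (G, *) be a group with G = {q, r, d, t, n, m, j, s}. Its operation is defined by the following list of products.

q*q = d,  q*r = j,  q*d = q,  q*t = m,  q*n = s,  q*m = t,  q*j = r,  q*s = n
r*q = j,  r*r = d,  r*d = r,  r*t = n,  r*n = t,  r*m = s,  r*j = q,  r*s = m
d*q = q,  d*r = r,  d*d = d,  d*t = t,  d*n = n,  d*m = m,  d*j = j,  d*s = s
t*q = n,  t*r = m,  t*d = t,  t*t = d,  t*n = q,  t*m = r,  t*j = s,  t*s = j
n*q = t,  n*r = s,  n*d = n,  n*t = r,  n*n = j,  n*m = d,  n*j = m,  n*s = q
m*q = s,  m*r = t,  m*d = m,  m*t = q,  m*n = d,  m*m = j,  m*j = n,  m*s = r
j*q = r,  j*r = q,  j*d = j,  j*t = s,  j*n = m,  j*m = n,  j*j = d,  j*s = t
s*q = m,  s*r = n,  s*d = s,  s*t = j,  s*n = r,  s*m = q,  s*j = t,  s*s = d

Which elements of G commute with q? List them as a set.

Compare row q with column q entry by entry.
j * q = r = q * j, so j commutes with q.
n * q = t but q * n = s, so n does not.
Collecting the elements that commute with q: C(q) = {d, j, q, r}.
(Structurally, G here is isomorphic to the dihedral group D_4.)

{d, j, q, r}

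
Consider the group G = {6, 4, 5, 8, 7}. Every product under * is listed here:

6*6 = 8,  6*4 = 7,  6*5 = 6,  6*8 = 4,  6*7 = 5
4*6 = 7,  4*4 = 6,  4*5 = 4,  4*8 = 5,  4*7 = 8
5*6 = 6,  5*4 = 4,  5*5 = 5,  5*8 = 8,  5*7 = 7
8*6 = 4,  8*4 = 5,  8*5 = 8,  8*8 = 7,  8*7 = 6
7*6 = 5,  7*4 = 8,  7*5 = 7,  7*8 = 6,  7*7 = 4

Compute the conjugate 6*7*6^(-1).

7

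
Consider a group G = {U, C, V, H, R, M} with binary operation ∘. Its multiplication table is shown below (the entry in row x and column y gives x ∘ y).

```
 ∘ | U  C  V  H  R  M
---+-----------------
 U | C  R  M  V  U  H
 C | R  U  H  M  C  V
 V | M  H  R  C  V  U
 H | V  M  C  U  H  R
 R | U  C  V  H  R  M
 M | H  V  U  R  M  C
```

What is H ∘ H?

U

Read row H, column H: H ∘ H = U.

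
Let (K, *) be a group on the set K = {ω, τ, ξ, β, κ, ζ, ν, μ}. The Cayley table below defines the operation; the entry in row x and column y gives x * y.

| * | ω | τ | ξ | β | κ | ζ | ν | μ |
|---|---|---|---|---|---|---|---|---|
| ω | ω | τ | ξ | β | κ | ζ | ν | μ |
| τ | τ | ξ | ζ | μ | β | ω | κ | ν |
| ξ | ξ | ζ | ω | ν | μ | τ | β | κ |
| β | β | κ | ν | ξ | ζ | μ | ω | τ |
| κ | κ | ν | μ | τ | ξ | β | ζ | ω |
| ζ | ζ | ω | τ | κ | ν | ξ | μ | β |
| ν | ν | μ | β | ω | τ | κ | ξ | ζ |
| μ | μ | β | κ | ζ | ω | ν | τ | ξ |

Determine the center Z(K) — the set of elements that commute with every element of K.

An element z is central iff its row equals its column in the table.
For ν: ν * μ = ζ ≠ τ = μ * ν, so ν ∉ Z.
Checking each element this way leaves Z(K) = {ξ, ω}.

{ξ, ω}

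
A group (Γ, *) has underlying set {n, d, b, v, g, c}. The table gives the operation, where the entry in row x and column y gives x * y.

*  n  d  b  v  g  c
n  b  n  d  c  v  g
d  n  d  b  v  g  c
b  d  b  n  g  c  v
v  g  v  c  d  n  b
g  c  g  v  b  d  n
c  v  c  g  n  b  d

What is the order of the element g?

2

The identity element is d (its row matches the header).
g^1 = g
g^2 = g * g = d
The first power of g equal to the identity is g^2, so ord(g) = 2.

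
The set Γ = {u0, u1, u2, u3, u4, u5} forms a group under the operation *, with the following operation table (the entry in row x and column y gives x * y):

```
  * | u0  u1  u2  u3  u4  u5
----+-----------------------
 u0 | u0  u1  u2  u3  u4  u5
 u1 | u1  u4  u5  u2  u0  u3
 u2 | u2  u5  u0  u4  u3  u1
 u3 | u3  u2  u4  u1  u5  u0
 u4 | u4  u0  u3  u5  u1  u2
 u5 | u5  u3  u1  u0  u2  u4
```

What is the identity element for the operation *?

u0

The identity e satisfies e * x = x for all x, so its row in the table reproduces the column headers.
Row u0 reads: u0, u1, u2, u3, u4, u5 — exactly the header order. So u0 is the identity.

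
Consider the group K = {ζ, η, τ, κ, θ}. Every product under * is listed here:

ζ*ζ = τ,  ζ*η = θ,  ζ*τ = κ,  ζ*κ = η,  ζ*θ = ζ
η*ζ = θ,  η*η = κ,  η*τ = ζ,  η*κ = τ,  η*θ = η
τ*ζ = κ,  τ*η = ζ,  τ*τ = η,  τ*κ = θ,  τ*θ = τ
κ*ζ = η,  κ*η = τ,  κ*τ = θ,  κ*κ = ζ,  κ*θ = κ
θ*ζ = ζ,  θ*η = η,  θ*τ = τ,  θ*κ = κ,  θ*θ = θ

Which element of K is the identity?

θ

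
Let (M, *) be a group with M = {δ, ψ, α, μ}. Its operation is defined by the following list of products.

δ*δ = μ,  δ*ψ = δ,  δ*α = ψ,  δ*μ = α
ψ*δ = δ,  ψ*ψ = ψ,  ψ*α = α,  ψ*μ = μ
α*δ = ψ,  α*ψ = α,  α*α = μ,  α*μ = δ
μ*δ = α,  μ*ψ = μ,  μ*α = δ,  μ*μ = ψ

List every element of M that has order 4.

Identity is ψ. Compute the order of each non-identity element by repeated multiplication:
  δ: δ → μ → α → ψ  (order 4)
  α: α → μ → δ → ψ  (order 4)
  μ: μ → ψ  (order 2)
Elements of order 4: {α, δ}.

{α, δ}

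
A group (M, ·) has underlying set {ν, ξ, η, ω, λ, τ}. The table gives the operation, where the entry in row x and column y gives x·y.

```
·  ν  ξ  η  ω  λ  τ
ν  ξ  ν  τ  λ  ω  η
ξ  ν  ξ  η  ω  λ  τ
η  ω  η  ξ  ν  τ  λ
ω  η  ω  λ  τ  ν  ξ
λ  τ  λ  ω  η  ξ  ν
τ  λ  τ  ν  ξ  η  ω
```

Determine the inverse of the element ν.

First locate the identity: row ξ matches the header, so ξ is the identity.
Scan row ν for ξ: ν·ν = ξ. Hence ν^(-1) = ν.

ν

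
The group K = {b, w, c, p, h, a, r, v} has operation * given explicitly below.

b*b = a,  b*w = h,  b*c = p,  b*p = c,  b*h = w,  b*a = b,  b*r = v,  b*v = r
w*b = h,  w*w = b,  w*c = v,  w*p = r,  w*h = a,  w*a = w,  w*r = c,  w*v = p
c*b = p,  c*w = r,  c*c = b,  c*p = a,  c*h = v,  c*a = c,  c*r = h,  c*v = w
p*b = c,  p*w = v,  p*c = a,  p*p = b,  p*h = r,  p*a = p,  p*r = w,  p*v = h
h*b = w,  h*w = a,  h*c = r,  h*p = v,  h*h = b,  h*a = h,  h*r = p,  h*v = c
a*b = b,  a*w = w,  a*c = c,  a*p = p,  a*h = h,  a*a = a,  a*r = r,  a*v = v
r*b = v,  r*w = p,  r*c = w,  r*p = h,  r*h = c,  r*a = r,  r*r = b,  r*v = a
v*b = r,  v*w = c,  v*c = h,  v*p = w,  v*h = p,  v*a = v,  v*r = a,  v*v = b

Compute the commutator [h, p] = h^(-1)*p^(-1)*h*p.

Identity is a; from the table h^(-1) = w and p^(-1) = c.
w*c = v
v*h = p
p*p = b
(Structurally, K here is isomorphic to the quaternion group Q_8.)

b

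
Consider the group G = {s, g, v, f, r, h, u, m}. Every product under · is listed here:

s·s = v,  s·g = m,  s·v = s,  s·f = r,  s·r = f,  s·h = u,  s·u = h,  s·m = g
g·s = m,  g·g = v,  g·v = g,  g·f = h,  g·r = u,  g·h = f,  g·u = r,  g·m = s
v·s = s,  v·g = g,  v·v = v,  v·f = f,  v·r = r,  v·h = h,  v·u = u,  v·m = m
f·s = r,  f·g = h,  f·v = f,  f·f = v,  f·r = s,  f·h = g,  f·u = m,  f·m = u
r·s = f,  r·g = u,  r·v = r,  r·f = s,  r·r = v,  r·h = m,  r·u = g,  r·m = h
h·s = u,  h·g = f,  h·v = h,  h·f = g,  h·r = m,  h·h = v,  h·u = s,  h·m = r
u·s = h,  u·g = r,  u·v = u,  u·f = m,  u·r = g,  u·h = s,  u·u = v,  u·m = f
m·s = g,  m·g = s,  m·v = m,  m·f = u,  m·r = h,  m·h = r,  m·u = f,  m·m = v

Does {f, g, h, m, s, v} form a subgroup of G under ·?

No

h·s = u, which is not in {f, g, h, m, s, v}.
The subset is not closed under ·, so it is not a subgroup.
(Structurally, G here is isomorphic to the elementary abelian group (Z_2)^3.)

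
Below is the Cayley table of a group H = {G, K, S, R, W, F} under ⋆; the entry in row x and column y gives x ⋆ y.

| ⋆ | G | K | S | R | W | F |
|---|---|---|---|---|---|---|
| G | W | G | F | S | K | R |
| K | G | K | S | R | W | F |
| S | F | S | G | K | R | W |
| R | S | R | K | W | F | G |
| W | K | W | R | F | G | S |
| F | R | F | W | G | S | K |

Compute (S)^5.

R

S^1 = S
S^2 = S ⋆ S = G
S^3 = G ⋆ S = F
S^4 = F ⋆ S = W
S^5 = W ⋆ S = R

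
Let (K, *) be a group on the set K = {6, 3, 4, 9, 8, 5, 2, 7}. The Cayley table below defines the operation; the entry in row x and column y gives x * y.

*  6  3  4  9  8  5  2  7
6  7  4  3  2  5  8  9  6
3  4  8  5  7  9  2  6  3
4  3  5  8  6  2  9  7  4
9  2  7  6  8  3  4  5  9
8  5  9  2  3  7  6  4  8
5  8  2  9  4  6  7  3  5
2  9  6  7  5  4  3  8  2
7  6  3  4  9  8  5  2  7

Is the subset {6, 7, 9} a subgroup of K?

No

9 * 9 = 8, which is not in {6, 7, 9}.
The subset is not closed under *, so it is not a subgroup.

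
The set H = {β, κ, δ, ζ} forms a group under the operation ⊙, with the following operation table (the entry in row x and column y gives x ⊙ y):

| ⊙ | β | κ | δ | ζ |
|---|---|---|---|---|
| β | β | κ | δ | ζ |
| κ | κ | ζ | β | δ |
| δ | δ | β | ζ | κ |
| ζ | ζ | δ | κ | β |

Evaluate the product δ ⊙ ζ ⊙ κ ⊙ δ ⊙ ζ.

δ ⊙ ζ = κ
κ ⊙ κ = ζ
ζ ⊙ δ = κ
κ ⊙ ζ = δ

δ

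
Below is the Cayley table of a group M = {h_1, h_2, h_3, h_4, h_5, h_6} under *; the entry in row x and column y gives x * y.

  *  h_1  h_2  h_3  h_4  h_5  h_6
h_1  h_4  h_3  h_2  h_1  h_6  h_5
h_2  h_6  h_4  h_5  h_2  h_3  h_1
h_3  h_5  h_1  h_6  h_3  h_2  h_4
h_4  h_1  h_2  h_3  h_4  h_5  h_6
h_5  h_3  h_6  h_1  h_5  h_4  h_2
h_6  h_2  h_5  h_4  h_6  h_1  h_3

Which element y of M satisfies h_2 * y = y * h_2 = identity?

First locate the identity: row h_4 matches the header, so h_4 is the identity.
Scan row h_2 for h_4: h_2 * h_2 = h_4. Hence h_2^(-1) = h_2.

h_2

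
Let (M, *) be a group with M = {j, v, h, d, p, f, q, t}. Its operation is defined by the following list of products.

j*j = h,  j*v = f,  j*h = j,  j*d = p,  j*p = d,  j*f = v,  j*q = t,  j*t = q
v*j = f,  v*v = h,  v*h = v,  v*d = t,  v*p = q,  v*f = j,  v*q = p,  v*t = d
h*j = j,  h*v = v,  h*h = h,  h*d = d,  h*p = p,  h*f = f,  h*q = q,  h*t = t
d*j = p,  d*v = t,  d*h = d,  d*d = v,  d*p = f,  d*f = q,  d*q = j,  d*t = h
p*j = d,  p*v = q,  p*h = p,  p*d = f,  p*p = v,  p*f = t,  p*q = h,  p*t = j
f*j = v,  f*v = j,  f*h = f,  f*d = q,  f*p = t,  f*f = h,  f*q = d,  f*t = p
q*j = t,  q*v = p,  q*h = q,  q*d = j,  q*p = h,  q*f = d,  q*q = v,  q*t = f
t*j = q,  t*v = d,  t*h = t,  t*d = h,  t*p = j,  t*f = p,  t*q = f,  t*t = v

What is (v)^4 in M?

h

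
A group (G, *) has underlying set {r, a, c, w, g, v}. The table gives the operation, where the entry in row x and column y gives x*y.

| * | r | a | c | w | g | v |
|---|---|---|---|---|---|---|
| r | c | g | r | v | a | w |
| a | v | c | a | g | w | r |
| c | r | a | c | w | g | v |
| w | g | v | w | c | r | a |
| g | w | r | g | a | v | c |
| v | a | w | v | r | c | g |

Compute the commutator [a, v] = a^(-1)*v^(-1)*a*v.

g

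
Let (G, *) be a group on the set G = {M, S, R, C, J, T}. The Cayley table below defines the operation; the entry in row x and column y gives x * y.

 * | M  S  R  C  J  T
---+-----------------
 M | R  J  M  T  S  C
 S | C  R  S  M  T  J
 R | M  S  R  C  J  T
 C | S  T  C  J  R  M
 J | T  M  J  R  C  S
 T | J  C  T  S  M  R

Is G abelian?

No

C * M = S but M * C = T.
Since C and M do not commute, G is not abelian.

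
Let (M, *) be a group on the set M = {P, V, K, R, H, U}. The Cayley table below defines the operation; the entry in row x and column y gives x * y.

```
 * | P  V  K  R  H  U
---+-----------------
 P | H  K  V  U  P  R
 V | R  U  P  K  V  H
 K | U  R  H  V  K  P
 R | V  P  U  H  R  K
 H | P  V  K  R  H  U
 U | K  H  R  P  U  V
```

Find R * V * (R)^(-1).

U

The identity is H. In row R, the entry H sits in column R, so R^(-1) = R.
R * V = P
P * R = U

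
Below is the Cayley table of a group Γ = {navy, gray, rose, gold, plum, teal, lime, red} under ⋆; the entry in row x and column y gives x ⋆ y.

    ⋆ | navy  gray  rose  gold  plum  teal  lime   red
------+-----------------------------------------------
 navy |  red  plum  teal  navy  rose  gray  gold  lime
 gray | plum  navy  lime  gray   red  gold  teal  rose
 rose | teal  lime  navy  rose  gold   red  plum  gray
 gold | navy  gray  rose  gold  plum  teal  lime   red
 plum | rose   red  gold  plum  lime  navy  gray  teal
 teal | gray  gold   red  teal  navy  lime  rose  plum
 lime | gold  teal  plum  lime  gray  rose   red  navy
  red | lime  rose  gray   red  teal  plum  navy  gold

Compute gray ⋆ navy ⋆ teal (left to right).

gray ⋆ navy = plum
plum ⋆ teal = navy
(Structurally, Γ here is isomorphic to the cyclic group Z_8.)

navy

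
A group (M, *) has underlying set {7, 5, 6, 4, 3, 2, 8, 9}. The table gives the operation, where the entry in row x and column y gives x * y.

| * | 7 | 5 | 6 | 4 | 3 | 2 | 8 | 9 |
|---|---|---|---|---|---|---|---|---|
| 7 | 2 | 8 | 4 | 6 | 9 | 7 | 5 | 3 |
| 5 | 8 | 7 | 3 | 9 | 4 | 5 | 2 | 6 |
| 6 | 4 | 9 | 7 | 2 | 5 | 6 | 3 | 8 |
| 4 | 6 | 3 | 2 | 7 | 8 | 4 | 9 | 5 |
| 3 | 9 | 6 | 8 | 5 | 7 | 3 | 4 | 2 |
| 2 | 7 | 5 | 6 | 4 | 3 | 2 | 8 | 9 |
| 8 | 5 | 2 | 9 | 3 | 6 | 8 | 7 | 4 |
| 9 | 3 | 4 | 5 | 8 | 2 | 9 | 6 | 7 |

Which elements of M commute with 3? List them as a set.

Compare row 3 with column 3 entry by entry.
9 * 3 = 2 = 3 * 9, so 9 commutes with 3.
8 * 3 = 6 but 3 * 8 = 4, so 8 does not.
Collecting the elements that commute with 3: C(3) = {2, 3, 7, 9}.

{2, 3, 7, 9}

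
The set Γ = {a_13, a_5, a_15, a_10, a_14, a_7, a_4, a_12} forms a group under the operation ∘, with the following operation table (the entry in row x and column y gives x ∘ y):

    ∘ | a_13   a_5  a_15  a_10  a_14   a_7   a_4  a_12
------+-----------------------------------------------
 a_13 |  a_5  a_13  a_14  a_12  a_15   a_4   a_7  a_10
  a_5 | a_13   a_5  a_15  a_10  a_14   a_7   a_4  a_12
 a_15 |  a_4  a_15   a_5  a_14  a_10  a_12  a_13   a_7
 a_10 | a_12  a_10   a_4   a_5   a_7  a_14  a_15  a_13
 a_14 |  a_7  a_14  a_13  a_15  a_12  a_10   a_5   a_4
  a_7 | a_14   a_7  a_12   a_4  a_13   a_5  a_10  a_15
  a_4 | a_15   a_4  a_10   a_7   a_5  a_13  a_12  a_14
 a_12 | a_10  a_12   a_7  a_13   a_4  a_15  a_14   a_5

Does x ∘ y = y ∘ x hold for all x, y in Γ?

a_4 ∘ a_13 = a_15 but a_13 ∘ a_4 = a_7.
Since a_4 and a_13 do not commute, Γ is not abelian.

No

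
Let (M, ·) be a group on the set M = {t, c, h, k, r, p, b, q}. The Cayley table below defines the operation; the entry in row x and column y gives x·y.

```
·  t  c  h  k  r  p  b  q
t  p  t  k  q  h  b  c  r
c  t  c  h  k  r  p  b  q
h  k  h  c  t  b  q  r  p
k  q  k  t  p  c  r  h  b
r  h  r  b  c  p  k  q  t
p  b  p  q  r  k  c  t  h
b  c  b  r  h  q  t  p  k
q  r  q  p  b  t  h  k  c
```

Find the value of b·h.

Read row b, column h: b·h = r.
(Structurally, M here is isomorphic to Z_2 x Z_4.)

r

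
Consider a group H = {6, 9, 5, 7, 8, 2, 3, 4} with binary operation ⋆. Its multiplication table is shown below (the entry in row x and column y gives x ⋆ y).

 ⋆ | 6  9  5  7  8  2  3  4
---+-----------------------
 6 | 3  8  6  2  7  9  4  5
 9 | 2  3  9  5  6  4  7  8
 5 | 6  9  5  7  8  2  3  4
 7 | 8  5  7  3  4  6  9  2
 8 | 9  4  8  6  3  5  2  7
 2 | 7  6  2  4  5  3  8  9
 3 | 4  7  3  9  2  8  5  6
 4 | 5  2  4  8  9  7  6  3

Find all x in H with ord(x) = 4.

{2, 4, 6, 7, 8, 9}

Identity is 5. Compute the order of each non-identity element by repeated multiplication:
  6: 6 → 3 → 4 → 5  (order 4)
  9: 9 → 3 → 7 → 5  (order 4)
  7: 7 → 3 → 9 → 5  (order 4)
  8: 8 → 3 → 2 → 5  (order 4)
  2: 2 → 3 → 8 → 5  (order 4)
  3: 3 → 5  (order 2)
  4: 4 → 3 → 6 → 5  (order 4)
Elements of order 4: {2, 4, 6, 7, 8, 9}.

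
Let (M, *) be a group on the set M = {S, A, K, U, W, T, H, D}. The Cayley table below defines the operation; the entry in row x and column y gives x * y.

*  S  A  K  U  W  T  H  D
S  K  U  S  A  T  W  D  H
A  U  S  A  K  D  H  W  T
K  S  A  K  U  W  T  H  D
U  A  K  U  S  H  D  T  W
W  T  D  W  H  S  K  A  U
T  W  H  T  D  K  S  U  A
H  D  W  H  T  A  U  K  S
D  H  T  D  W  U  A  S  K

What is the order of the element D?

The identity element is K (its row matches the header).
D^1 = D
D^2 = D * D = K
The first power of D equal to the identity is D^2, so ord(D) = 2.

2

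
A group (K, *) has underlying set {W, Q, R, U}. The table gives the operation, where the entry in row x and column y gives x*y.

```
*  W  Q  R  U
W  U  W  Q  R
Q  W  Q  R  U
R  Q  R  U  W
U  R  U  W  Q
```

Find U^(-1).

First locate the identity: row Q matches the header, so Q is the identity.
Scan row U for Q: U*U = Q. Hence U^(-1) = U.

U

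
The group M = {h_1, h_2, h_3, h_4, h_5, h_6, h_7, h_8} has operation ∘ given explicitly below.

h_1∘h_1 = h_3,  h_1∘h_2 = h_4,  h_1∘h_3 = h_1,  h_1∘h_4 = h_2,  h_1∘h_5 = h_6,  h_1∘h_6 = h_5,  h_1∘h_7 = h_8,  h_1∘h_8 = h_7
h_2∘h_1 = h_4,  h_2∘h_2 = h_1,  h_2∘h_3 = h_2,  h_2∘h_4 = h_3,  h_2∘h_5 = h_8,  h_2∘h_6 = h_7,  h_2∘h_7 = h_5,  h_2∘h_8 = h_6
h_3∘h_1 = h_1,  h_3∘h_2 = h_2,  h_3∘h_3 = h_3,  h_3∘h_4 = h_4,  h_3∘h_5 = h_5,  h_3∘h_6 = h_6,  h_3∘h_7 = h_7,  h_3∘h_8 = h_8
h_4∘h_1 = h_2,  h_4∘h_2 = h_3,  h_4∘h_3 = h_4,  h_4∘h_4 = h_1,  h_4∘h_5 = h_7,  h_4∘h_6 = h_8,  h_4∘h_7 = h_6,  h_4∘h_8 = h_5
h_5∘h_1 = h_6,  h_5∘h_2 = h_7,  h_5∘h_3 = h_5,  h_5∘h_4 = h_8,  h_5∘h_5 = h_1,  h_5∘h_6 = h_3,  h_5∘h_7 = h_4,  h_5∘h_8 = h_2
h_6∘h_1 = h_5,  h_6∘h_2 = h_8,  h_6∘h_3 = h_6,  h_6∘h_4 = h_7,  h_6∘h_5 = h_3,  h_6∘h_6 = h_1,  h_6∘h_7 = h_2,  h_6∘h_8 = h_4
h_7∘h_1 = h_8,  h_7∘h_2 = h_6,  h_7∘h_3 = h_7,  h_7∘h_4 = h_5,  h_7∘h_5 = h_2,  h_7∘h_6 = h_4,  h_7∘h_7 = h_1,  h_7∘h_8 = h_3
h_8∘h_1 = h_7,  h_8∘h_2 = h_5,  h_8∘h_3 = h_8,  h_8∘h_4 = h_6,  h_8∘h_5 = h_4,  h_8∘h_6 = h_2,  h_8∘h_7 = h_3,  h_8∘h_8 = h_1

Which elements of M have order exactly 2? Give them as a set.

{h_1}

Identity is h_3. Compute the order of each non-identity element by repeated multiplication:
  h_1: h_1 → h_3  (order 2)
  h_2: h_2 → h_1 → h_4 → h_3  (order 4)
  h_4: h_4 → h_1 → h_2 → h_3  (order 4)
  h_5: h_5 → h_1 → h_6 → h_3  (order 4)
  h_6: h_6 → h_1 → h_5 → h_3  (order 4)
  h_7: h_7 → h_1 → h_8 → h_3  (order 4)
  h_8: h_8 → h_1 → h_7 → h_3  (order 4)
Elements of order 2: {h_1}.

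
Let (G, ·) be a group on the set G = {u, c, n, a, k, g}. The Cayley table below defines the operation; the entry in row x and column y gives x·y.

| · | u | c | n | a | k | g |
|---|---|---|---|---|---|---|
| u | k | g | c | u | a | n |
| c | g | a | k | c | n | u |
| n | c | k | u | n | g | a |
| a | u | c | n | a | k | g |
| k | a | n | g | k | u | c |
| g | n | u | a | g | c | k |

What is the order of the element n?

The identity element is a (its row matches the header).
n^1 = n
n^2 = n·n = u
n^3 = u·n = c
n^4 = c·n = k
n^5 = k·n = g
n^6 = g·n = a
The first power of n equal to the identity is n^6, so ord(n) = 6.

6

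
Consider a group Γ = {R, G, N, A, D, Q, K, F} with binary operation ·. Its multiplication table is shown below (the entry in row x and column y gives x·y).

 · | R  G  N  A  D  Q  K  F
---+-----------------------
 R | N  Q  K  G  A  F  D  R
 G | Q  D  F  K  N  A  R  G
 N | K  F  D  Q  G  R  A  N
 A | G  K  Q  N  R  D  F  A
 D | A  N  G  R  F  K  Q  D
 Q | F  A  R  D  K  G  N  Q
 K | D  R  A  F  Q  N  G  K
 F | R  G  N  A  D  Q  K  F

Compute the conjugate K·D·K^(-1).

D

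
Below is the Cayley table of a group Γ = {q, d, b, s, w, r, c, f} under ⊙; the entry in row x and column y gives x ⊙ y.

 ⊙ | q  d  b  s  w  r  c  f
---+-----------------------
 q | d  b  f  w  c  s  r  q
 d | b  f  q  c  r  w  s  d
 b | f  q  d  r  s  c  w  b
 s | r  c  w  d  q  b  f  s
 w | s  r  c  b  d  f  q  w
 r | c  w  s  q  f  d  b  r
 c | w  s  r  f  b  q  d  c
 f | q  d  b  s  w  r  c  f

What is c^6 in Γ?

c^1 = c
c^2 = c ⊙ c = d
c^3 = d ⊙ c = s
c^4 = s ⊙ c = f
c^5 = f ⊙ c = c
c^6 = c ⊙ c = d
(Structurally, Γ here is isomorphic to the quaternion group Q_8.)

d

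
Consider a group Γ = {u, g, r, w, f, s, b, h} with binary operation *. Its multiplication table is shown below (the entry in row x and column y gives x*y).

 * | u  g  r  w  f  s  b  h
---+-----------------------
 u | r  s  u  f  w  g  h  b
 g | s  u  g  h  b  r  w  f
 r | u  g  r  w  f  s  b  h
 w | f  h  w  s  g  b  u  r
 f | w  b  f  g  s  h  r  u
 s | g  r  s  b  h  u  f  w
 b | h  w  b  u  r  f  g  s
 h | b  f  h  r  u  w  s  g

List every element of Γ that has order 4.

Identity is r. Compute the order of each non-identity element by repeated multiplication:
  u: u → r  (order 2)
  g: g → u → s → r  (order 4)
  w: w → s → b → u → f → g → h → r  (order 8)
  f: f → s → h → u → w → g → b → r  (order 8)
  s: s → u → g → r  (order 4)
  b: b → g → w → u → h → s → f → r  (order 8)
  h: h → g → f → u → b → s → w → r  (order 8)
Elements of order 4: {g, s}.

{g, s}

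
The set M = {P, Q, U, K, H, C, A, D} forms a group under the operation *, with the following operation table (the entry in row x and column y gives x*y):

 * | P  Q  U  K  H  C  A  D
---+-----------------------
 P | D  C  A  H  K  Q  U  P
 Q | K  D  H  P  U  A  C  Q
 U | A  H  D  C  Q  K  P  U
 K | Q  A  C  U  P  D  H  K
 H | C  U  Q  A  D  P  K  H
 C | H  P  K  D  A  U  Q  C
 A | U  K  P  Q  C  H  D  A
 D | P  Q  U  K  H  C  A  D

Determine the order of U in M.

2

The identity element is D (its row matches the header).
U^1 = U
U^2 = U*U = D
The first power of U equal to the identity is U^2, so ord(U) = 2.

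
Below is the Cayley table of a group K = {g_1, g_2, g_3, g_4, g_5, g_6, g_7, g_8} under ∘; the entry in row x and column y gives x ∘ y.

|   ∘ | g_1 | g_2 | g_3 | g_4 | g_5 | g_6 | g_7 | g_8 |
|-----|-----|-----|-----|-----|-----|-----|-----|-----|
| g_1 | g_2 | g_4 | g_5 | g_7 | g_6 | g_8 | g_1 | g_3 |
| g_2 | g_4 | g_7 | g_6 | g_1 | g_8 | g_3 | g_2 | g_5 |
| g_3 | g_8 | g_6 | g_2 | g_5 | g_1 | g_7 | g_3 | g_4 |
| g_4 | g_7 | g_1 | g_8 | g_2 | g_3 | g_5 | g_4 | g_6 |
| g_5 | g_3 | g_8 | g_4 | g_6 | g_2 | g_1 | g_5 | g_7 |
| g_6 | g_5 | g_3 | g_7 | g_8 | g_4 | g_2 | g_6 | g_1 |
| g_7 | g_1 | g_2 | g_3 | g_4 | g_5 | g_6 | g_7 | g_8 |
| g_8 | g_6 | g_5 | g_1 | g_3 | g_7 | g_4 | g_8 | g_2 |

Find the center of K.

{g_2, g_7}

An element z is central iff its row equals its column in the table.
For g_8: g_8 ∘ g_3 = g_1 ≠ g_4 = g_3 ∘ g_8, so g_8 ∉ Z.
Checking each element this way leaves Z(K) = {g_2, g_7}.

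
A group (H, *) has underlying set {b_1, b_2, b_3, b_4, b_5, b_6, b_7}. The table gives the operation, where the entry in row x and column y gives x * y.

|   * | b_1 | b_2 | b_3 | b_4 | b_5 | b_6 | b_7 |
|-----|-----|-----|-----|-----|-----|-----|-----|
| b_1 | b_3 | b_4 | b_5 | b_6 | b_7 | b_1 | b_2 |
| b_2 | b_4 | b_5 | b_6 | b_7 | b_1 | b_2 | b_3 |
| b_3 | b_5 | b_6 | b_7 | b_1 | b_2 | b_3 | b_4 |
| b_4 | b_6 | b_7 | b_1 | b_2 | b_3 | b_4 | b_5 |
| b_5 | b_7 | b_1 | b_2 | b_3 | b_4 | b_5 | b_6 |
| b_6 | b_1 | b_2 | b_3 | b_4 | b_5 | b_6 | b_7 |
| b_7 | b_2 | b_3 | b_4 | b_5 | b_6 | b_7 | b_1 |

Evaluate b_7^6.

b_7^1 = b_7
b_7^2 = b_7 * b_7 = b_1
b_7^3 = b_1 * b_7 = b_2
b_7^4 = b_2 * b_7 = b_3
b_7^5 = b_3 * b_7 = b_4
b_7^6 = b_4 * b_7 = b_5

b_5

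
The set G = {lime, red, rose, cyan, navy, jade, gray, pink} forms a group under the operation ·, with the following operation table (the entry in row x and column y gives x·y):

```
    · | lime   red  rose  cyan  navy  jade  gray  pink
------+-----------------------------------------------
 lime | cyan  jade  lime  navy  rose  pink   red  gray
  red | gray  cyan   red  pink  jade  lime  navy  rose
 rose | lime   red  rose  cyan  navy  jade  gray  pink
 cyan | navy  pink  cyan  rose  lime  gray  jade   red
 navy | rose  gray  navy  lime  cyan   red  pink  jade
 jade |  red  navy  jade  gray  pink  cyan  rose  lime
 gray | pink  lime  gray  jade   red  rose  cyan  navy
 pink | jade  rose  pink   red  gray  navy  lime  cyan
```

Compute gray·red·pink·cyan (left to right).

gray·red = lime
lime·pink = gray
gray·cyan = jade
(Structurally, G here is isomorphic to the quaternion group Q_8.)

jade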